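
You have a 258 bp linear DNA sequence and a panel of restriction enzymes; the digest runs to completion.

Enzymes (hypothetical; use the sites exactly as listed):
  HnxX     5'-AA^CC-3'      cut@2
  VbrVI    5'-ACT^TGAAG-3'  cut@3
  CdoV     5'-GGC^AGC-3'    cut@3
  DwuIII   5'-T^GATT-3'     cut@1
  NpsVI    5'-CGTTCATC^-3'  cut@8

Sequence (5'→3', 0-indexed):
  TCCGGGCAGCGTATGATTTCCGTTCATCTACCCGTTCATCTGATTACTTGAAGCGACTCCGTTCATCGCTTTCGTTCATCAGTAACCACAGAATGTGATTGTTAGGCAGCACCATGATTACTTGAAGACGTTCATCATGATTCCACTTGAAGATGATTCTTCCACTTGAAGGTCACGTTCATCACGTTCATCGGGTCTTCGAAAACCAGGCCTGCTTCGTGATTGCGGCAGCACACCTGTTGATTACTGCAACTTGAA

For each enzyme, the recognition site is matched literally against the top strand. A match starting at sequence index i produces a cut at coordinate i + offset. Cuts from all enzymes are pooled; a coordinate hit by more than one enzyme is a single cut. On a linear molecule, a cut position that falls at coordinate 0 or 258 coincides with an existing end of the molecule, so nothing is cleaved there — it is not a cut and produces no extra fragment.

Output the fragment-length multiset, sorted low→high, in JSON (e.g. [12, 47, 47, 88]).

Scan for sites:
  HnxX (AACC, off=2): starts [83, 203] → cuts [85, 205]
  VbrVI (ACTTGAAG, off=3): starts [45, 119, 144, 163] → cuts [48, 122, 147, 166]
  CdoV (GGCAGC, off=3): starts [4, 104, 226] → cuts [7, 107, 229]
  DwuIII (TGATT, off=1): starts [13, 40, 95, 114, 137, 153, 219, 240] → cuts [14, 41, 96, 115, 138, 154, 220, 241]
  NpsVI (CGTTCATC, off=8): starts [20, 32, 59, 72, 128, 175, 184] → cuts [28, 40, 67, 80, 136, 183, 192]

Pooled cuts: [7, 14, 28, 40, 41, 48, 67, 80, 85, 96, 107, 115, 122, 136, 138, 147, 154, 166, 183, 192, 205, 220, 229, 241]

Fragment lengths:
  [0,7): 7 bp
  [7,14): 7 bp
  [14,28): 14 bp
  [28,40): 12 bp
  [40,41): 1 bp
  [41,48): 7 bp
  [48,67): 19 bp
  [67,80): 13 bp
  [80,85): 5 bp
  [85,96): 11 bp
  [96,107): 11 bp
  [107,115): 8 bp
  [115,122): 7 bp
  [122,136): 14 bp
  [136,138): 2 bp
  [138,147): 9 bp
  [147,154): 7 bp
  [154,166): 12 bp
  [166,183): 17 bp
  [183,192): 9 bp
  [192,205): 13 bp
  [205,220): 15 bp
  [220,229): 9 bp
  [229,241): 12 bp
  [241,258): 17 bp

[1,2,5,7,7,7,7,7,8,9,9,9,11,11,12,12,12,13,13,14,14,15,17,17,19]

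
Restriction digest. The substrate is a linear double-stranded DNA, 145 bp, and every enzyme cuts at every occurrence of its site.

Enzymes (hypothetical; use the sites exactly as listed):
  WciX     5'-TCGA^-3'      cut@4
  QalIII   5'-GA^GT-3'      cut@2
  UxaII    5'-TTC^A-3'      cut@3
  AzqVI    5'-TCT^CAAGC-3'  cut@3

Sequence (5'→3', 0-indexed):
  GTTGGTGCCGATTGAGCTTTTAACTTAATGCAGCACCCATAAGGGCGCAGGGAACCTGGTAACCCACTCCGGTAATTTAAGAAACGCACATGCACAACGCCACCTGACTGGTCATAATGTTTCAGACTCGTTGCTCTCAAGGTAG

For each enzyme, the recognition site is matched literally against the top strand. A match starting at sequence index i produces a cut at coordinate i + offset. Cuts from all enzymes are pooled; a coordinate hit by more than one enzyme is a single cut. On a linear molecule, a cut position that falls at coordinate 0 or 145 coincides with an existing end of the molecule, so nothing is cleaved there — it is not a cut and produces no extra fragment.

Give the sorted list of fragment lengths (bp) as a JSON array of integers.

[22,123]

Site scan:
  WciX (TCGA, off=4): no sites
  QalIII (GAGT, off=2): no sites
  UxaII (TTCA, off=3): starts [120] → cuts [123]
  AzqVI (TCTCAAGC, off=3): no sites

All cut coordinates (distinct, sorted): [123]

Fragment lengths:
  [0,123): 123 bp
  [123,145): 22 bp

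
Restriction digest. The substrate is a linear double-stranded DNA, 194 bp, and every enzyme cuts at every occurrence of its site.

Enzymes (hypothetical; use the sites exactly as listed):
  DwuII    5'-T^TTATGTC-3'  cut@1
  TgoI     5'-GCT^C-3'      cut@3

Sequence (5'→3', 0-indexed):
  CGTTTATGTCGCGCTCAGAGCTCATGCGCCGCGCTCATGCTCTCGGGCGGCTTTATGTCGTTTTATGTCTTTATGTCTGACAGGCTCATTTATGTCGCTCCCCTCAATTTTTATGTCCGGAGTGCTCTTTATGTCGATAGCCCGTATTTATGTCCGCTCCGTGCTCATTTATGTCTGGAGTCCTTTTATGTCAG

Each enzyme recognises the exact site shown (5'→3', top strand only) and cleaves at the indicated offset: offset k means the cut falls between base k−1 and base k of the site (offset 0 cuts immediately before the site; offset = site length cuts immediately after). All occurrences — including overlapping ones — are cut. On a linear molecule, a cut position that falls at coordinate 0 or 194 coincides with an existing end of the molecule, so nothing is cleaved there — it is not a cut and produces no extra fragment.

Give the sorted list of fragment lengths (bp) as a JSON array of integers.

Scan for sites:
  DwuII (TTTATGTC, off=1): starts [2, 51, 61, 69, 88, 109, 127, 146, 167, 184] → cuts [3, 52, 62, 70, 89, 110, 128, 147, 168, 185]
  TgoI (GCTC, off=3): starts [12, 19, 32, 38, 83, 96, 123, 155, 162] → cuts [15, 22, 35, 41, 86, 99, 126, 158, 165]

All cut coordinates (distinct, sorted): [3, 15, 22, 35, 41, 52, 62, 70, 86, 89, 99, 110, 126, 128, 147, 158, 165, 168, 185]

Fragments:
  [0,3): 3 bp
  [3,15): 12 bp
  [15,22): 7 bp
  [22,35): 13 bp
  [35,41): 6 bp
  [41,52): 11 bp
  [52,62): 10 bp
  [62,70): 8 bp
  [70,86): 16 bp
  [86,89): 3 bp
  [89,99): 10 bp
  [99,110): 11 bp
  [110,126): 16 bp
  [126,128): 2 bp
  [128,147): 19 bp
  [147,158): 11 bp
  [158,165): 7 bp
  [165,168): 3 bp
  [168,185): 17 bp
  [185,194): 9 bp

[2,3,3,3,6,7,7,8,9,10,10,11,11,11,12,13,16,16,17,19]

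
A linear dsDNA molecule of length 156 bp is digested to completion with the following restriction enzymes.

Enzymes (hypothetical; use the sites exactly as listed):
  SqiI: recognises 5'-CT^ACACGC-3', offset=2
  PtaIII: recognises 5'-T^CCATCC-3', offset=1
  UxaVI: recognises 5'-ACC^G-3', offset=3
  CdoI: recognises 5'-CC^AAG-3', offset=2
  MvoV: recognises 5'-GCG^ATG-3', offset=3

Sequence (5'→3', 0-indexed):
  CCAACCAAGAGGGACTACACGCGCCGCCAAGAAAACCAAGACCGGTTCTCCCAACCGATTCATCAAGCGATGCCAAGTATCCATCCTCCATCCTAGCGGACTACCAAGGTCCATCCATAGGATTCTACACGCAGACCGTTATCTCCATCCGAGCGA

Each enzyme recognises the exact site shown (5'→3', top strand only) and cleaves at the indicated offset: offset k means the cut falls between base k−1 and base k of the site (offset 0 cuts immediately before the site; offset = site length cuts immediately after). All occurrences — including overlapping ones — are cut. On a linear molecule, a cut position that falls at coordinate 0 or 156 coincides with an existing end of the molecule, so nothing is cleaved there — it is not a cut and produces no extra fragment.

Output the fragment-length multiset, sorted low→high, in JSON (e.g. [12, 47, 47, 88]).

Per-enzyme occurrences:
  SqiI (CTACACGC, off=2): starts [14, 124] → cuts [16, 126]
  PtaIII (TCCATCC, off=1): starts [79, 86, 109, 143] → cuts [80, 87, 110, 144]
  UxaVI (ACCG, off=3): starts [40, 53, 134] → cuts [43, 56, 137]
  CdoI (CCAAG, off=2): starts [4, 26, 35, 72, 103] → cuts [6, 28, 37, 74, 105]
  MvoV (GCGATG, off=3): starts [66] → cuts [69]

All cut coordinates (distinct, sorted): [6, 16, 28, 37, 43, 56, 69, 74, 80, 87, 105, 110, 126, 137, 144]

Fragment lengths:
  [0,6): 6 bp
  [6,16): 10 bp
  [16,28): 12 bp
  [28,37): 9 bp
  [37,43): 6 bp
  [43,56): 13 bp
  [56,69): 13 bp
  [69,74): 5 bp
  [74,80): 6 bp
  [80,87): 7 bp
  [87,105): 18 bp
  [105,110): 5 bp
  [110,126): 16 bp
  [126,137): 11 bp
  [137,144): 7 bp
  [144,156): 12 bp

[5,5,6,6,6,7,7,9,10,11,12,12,13,13,16,18]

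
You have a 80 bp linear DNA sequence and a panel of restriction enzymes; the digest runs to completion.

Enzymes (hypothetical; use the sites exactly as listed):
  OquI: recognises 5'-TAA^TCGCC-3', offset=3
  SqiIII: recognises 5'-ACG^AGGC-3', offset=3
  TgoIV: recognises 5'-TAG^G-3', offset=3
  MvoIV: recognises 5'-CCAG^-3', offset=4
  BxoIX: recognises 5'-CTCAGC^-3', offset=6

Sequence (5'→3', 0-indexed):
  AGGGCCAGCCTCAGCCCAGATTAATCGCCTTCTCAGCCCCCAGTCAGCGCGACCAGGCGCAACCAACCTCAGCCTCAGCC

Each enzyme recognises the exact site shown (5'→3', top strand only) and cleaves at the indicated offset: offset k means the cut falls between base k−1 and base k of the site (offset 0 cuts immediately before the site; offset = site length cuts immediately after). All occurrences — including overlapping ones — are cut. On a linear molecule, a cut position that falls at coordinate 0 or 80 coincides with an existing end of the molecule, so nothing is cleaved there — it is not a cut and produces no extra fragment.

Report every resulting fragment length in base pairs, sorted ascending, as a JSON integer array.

Site scan:
  OquI (TAATCGCC, off=3): starts [21] → cuts [24]
  SqiIII (ACGAGGC, off=3): no sites
  TgoIV (TAGG, off=3): no sites
  MvoIV (CCAG, off=4): starts [4, 15, 39, 52] → cuts [8, 19, 43, 56]
  BxoIX (CTCAGC, off=6): starts [9, 31, 67, 73] → cuts [15, 37, 73, 79]

Pooled cuts: [8, 15, 19, 24, 37, 43, 56, 73, 79]

Fragments:
  [0,8): 8 bp
  [8,15): 7 bp
  [15,19): 4 bp
  [19,24): 5 bp
  [24,37): 13 bp
  [37,43): 6 bp
  [43,56): 13 bp
  [56,73): 17 bp
  [73,79): 6 bp
  [79,80): 1 bp

[1,4,5,6,6,7,8,13,13,17]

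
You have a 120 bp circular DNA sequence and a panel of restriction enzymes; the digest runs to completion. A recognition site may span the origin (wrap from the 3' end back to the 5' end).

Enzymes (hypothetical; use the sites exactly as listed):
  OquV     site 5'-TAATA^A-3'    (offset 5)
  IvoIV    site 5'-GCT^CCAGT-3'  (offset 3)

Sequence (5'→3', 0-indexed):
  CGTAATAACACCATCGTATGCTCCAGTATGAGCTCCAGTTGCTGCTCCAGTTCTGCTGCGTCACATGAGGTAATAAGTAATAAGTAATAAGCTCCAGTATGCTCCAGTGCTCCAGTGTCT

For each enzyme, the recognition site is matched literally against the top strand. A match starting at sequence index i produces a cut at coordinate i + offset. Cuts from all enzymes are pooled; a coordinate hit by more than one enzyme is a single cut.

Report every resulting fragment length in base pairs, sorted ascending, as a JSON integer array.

[4,7,7,8,10,12,12,15,16,29]

Site scan:
  OquV (TAATAA, off=5): starts [2, 70, 77, 84] → cuts [7, 75, 82, 89]
  IvoIV (GCTCCAGT, off=3): starts [19, 31, 43, 90, 100, 108] → cuts [22, 34, 46, 93, 103, 111]

All cut coordinates (distinct, sorted): [7, 22, 34, 46, 75, 82, 89, 93, 103, 111]

Fragment lengths:
  7→22: 15 bp
  22→34: 12 bp
  34→46: 12 bp
  46→75: 29 bp
  75→82: 7 bp
  82→89: 7 bp
  89→93: 4 bp
  93→103: 10 bp
  103→111: 8 bp
  111→7 (wrap): 120-111+7 = 16 bp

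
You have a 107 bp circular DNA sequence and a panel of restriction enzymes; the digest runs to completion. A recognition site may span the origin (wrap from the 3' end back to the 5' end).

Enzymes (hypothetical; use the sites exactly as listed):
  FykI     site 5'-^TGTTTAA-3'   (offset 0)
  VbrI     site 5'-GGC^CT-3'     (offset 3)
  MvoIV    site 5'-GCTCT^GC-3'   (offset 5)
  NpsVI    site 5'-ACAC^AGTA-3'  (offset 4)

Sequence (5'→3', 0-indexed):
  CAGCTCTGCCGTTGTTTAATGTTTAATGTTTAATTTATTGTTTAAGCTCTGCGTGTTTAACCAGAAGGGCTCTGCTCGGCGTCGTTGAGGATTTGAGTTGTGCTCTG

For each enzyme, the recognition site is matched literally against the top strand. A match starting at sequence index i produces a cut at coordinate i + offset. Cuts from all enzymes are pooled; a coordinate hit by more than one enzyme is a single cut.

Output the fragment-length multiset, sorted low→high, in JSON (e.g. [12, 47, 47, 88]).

[3,5,7,7,8,12,12,20,33]

Scan for sites:
  FykI TGTTTAA/0: at [12, 19, 26, 38, 53] ⇒ [12, 19, 26, 38, 53]
  VbrI (GGCCT, off=3): no sites
  MvoIV GCTCTGC/5: at [2, 45, 68, 101] ⇒ [7, 50, 73, 106]
  NpsVI (ACACAGTA, off=4): no sites

All cut coordinates (distinct, sorted): [7, 12, 19, 26, 38, 50, 53, 73, 106]

Fragments:
  7→12: 5 bp
  12→19: 7 bp
  19→26: 7 bp
  26→38: 12 bp
  38→50: 12 bp
  50→53: 3 bp
  53→73: 20 bp
  73→106: 33 bp
  106→7 (wrap): 107-106+7 = 8 bp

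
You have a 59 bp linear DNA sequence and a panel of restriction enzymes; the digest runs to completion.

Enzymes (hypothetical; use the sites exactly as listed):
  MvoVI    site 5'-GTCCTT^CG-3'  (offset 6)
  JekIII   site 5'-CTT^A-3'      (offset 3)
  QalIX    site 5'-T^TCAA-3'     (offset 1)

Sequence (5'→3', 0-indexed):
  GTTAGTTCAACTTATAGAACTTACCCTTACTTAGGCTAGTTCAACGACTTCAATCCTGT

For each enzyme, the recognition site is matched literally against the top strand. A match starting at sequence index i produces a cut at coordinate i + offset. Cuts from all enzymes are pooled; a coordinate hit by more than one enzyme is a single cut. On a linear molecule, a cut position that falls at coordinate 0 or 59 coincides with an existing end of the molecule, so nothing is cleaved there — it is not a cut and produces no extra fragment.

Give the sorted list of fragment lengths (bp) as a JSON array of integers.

[4,6,6,7,8,9,9,10]

Scan for sites:
  MvoVI (GTCCTTCG, off=6): no sites
  JekIII CTTA/3: at [10, 19, 25, 29] ⇒ [13, 22, 28, 32]
  QalIX TTCAA/1: at [5, 39, 48] ⇒ [6, 40, 49]

Pooled cuts: [6, 13, 22, 28, 32, 40, 49]

Fragments:
  [0,6): 6 bp
  [6,13): 7 bp
  [13,22): 9 bp
  [22,28): 6 bp
  [28,32): 4 bp
  [32,40): 8 bp
  [40,49): 9 bp
  [49,59): 10 bp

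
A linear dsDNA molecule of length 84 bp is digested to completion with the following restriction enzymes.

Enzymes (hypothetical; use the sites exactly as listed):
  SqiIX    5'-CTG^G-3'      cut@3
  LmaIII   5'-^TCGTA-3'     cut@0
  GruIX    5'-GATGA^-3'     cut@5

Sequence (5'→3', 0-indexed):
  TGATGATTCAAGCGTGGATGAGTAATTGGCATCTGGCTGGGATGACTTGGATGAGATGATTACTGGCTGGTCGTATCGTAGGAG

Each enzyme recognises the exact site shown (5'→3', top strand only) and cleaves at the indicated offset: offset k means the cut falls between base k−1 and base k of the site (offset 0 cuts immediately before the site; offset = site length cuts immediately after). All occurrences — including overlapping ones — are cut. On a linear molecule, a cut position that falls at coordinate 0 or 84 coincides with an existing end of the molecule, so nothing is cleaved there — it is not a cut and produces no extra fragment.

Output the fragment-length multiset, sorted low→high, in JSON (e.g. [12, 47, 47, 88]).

Site scan:
  SqiIX CTGG/3: at [32, 36, 62, 66] ⇒ [35, 39, 65, 69]
  LmaIII TCGTA/0: at [70, 75] ⇒ [70, 75]
  GruIX GATGA/5: at [1, 16, 40, 49, 54] ⇒ [6, 21, 45, 54, 59]

Pooled cuts: [6, 21, 35, 39, 45, 54, 59, 65, 69, 70, 75]

Fragment lengths:
  [0,6): 6 bp
  [6,21): 15 bp
  [21,35): 14 bp
  [35,39): 4 bp
  [39,45): 6 bp
  [45,54): 9 bp
  [54,59): 5 bp
  [59,65): 6 bp
  [65,69): 4 bp
  [69,70): 1 bp
  [70,75): 5 bp
  [75,84): 9 bp

[1,4,4,5,5,6,6,6,9,9,14,15]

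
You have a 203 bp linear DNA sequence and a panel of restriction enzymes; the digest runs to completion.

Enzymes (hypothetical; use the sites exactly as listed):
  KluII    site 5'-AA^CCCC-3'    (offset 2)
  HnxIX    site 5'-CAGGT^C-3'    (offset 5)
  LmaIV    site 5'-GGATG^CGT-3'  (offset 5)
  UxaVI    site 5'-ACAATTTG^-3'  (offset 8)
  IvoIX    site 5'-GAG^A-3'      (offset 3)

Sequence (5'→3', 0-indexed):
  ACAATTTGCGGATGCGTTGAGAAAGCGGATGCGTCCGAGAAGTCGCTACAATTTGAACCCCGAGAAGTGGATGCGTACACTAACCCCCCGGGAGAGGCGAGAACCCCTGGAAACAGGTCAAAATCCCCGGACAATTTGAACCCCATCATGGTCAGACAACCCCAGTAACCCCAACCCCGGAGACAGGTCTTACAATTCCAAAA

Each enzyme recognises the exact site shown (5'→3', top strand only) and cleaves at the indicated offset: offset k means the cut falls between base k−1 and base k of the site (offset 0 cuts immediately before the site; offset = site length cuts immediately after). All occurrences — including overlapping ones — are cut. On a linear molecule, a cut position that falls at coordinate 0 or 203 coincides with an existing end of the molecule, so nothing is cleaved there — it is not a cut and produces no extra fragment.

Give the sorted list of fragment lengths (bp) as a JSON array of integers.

[2,2,2,6,6,6,7,7,7,8,8,8,9,9,10,10,11,15,15,16,19,20]

Per-enzyme occurrences:
  KluII (AACCCC, off=2): starts [55, 81, 101, 138, 157, 166, 172] → cuts [57, 83, 103, 140, 159, 168, 174]
  HnxIX (CAGGTC, off=5): starts [113, 183] → cuts [118, 188]
  LmaIV (GGATGCGT, off=5): starts [9, 26, 68] → cuts [14, 31, 73]
  UxaVI (ACAATTTG, off=8): starts [0, 47, 130] → cuts [8, 55, 138]
  IvoIX (GAGA, off=3): starts [18, 36, 61, 91, 98, 179] → cuts [21, 39, 64, 94, 101, 182]

Pooled cuts: [8, 14, 21, 31, 39, 55, 57, 64, 73, 83, 94, 101, 103, 118, 138, 140, 159, 168, 174, 182, 188]

Fragment lengths:
  [0,8): 8 bp
  [8,14): 6 bp
  [14,21): 7 bp
  [21,31): 10 bp
  [31,39): 8 bp
  [39,55): 16 bp
  [55,57): 2 bp
  [57,64): 7 bp
  [64,73): 9 bp
  [73,83): 10 bp
  [83,94): 11 bp
  [94,101): 7 bp
  [101,103): 2 bp
  [103,118): 15 bp
  [118,138): 20 bp
  [138,140): 2 bp
  [140,159): 19 bp
  [159,168): 9 bp
  [168,174): 6 bp
  [174,182): 8 bp
  [182,188): 6 bp
  [188,203): 15 bp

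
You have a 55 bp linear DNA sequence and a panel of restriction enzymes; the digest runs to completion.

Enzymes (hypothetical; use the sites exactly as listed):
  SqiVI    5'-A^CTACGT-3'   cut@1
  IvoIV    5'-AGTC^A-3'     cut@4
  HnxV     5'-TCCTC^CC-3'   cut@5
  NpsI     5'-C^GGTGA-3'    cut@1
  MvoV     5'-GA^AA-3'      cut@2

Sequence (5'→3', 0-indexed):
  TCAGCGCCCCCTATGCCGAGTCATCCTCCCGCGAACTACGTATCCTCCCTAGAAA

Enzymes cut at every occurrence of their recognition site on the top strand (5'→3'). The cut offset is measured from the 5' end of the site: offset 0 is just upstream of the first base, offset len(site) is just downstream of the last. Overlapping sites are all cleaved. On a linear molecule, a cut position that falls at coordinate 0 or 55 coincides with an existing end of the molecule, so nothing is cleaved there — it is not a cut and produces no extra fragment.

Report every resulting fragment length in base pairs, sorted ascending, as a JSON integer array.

[2,6,6,7,12,22]

Scan for sites:
  SqiVI ACTACGT/1: at [34] ⇒ [35]
  IvoIV AGTCA/4: at [18] ⇒ [22]
  HnxV TCCTCCC/5: at [23, 42] ⇒ [28, 47]
  NpsI (CGGTGA, off=1): no sites
  MvoV GAAA/2: at [51] ⇒ [53]

All cut coordinates (distinct, sorted): [22, 28, 35, 47, 53]

Fragments:
  [0,22): 22 bp
  [22,28): 6 bp
  [28,35): 7 bp
  [35,47): 12 bp
  [47,53): 6 bp
  [53,55): 2 bp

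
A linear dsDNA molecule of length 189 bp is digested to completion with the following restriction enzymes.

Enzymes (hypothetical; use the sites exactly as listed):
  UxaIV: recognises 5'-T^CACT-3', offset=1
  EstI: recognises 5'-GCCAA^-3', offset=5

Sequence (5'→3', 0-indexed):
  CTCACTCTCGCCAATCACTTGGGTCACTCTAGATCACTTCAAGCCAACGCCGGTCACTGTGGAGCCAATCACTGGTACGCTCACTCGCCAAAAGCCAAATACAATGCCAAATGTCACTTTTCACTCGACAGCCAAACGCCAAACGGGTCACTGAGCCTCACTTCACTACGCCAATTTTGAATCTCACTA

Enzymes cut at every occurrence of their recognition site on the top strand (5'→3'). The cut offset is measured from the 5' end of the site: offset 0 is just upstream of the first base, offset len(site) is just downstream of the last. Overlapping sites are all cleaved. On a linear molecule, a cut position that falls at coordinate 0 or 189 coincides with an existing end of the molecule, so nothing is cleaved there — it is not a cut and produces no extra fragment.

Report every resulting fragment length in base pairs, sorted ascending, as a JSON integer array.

[1,1,2,4,5,5,6,7,7,7,7,9,10,10,10,10,11,12,12,12,13,14,14]

Per-enzyme occurrences:
  UxaIV (TCACT, off=1): starts [1, 14, 23, 33, 53, 68, 80, 113, 120, 147, 157, 162, 183] → cuts [2, 15, 24, 34, 54, 69, 81, 114, 121, 148, 158, 163, 184]
  EstI (GCCAA, off=5): starts [9, 42, 63, 86, 93, 105, 130, 137, 169] → cuts [14, 47, 68, 91, 98, 110, 135, 142, 174]

Pooled cuts: [2, 14, 15, 24, 34, 47, 54, 68, 69, 81, 91, 98, 110, 114, 121, 135, 142, 148, 158, 163, 174, 184]

Fragment lengths:
  [0,2): 2 bp
  [2,14): 12 bp
  [14,15): 1 bp
  [15,24): 9 bp
  [24,34): 10 bp
  [34,47): 13 bp
  [47,54): 7 bp
  [54,68): 14 bp
  [68,69): 1 bp
  [69,81): 12 bp
  [81,91): 10 bp
  [91,98): 7 bp
  [98,110): 12 bp
  [110,114): 4 bp
  [114,121): 7 bp
  [121,135): 14 bp
  [135,142): 7 bp
  [142,148): 6 bp
  [148,158): 10 bp
  [158,163): 5 bp
  [163,174): 11 bp
  [174,184): 10 bp
  [184,189): 5 bp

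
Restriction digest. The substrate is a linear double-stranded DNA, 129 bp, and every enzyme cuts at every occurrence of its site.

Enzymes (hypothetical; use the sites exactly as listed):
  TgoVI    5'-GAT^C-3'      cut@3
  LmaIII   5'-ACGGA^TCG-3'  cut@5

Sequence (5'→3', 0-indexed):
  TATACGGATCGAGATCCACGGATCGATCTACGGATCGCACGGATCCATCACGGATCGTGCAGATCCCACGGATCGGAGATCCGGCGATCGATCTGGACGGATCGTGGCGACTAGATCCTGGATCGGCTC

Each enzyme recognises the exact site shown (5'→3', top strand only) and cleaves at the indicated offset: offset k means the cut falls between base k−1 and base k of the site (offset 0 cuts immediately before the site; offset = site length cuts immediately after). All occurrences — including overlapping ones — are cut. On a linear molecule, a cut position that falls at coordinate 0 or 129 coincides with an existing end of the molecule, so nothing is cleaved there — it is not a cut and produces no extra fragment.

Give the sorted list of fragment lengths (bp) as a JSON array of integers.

Per-enzyme occurrences:
  TgoVI (GATC, off=3): starts [6, 12, 20, 24, 32, 41, 52, 61, 70, 77, 85, 89, 99, 113, 120] → cuts [9, 15, 23, 27, 35, 44, 55, 64, 73, 80, 88, 92, 102, 116, 123]
  LmaIII (ACGGATCG, off=5): starts [3, 17, 29, 49, 67, 96] → cuts [8, 22, 34, 54, 72, 101]

All cut coordinates (distinct, sorted): [8, 9, 15, 22, 23, 27, 34, 35, 44, 54, 55, 64, 72, 73, 80, 88, 92, 101, 102, 116, 123]

Fragments:
  [0,8): 8 bp
  [8,9): 1 bp
  [9,15): 6 bp
  [15,22): 7 bp
  [22,23): 1 bp
  [23,27): 4 bp
  [27,34): 7 bp
  [34,35): 1 bp
  [35,44): 9 bp
  [44,54): 10 bp
  [54,55): 1 bp
  [55,64): 9 bp
  [64,72): 8 bp
  [72,73): 1 bp
  [73,80): 7 bp
  [80,88): 8 bp
  [88,92): 4 bp
  [92,101): 9 bp
  [101,102): 1 bp
  [102,116): 14 bp
  [116,123): 7 bp
  [123,129): 6 bp

[1,1,1,1,1,1,4,4,6,6,7,7,7,7,8,8,8,9,9,9,10,14]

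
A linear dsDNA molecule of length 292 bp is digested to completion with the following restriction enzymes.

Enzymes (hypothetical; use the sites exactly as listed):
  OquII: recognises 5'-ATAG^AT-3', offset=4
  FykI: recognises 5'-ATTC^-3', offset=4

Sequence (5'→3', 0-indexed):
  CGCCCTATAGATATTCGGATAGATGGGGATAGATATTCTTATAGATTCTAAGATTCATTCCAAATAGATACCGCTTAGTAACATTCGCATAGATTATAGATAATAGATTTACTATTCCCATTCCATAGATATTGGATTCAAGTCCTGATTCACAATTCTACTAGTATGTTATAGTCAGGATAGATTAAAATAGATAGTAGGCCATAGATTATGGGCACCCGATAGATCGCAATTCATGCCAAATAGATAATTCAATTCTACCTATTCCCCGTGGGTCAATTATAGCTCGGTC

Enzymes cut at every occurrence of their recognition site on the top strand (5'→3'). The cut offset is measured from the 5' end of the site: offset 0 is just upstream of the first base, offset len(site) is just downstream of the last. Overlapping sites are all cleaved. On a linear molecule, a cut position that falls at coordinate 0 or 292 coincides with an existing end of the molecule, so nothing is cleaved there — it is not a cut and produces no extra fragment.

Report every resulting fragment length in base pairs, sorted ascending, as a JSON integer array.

Per-enzyme occurrences:
  OquII ATAGAT/4: at [6, 18, 28, 40, 63, 88, 95, 102, 124, 179, 189, 203, 221, 242] ⇒ [10, 22, 32, 44, 67, 92, 99, 106, 128, 183, 193, 207, 225, 246]
  FykI ATTC/4: at [12, 34, 44, 52, 56, 82, 113, 119, 135, 147, 154, 231, 249, 254, 263] ⇒ [16, 38, 48, 56, 60, 86, 117, 123, 139, 151, 158, 235, 253, 258, 267]

Pooled cuts: [10, 16, 22, 32, 38, 44, 48, 56, 60, 67, 86, 92, 99, 106, 117, 123, 128, 139, 151, 158, 183, 193, 207, 225, 235, 246, 253, 258, 267]

Fragment lengths:
  [0,10): 10 bp
  [10,16): 6 bp
  [16,22): 6 bp
  [22,32): 10 bp
  [32,38): 6 bp
  [38,44): 6 bp
  [44,48): 4 bp
  [48,56): 8 bp
  [56,60): 4 bp
  [60,67): 7 bp
  [67,86): 19 bp
  [86,92): 6 bp
  [92,99): 7 bp
  [99,106): 7 bp
  [106,117): 11 bp
  [117,123): 6 bp
  [123,128): 5 bp
  [128,139): 11 bp
  [139,151): 12 bp
  [151,158): 7 bp
  [158,183): 25 bp
  [183,193): 10 bp
  [193,207): 14 bp
  [207,225): 18 bp
  [225,235): 10 bp
  [235,246): 11 bp
  [246,253): 7 bp
  [253,258): 5 bp
  [258,267): 9 bp
  [267,292): 25 bp

[4,4,5,5,6,6,6,6,6,6,7,7,7,7,7,8,9,10,10,10,10,11,11,11,12,14,18,19,25,25]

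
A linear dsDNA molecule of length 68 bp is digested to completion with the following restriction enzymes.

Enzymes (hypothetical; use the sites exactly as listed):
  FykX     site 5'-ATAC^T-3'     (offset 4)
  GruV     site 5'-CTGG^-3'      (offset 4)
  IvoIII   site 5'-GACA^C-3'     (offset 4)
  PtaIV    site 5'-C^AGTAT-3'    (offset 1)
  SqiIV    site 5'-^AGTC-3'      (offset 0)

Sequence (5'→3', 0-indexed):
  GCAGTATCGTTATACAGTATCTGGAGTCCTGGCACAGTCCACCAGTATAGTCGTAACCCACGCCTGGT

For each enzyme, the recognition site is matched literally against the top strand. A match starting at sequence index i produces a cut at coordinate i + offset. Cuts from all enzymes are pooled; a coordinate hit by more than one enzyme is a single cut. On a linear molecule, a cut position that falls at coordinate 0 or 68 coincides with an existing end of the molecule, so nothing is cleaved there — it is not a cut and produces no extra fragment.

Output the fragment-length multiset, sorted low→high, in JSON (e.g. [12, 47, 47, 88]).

Site scan:
  FykX (ATACT, off=4): no sites
  GruV CTGG/4: at [20, 28, 63] ⇒ [24, 32, 67]
  IvoIII (GACAC, off=4): no sites
  PtaIV CAGTAT/1: at [1, 14, 42] ⇒ [2, 15, 43]
  SqiIV AGTC/0: at [24, 35, 48] ⇒ [24, 35, 48]

All cut coordinates (distinct, sorted): [2, 15, 24, 32, 35, 43, 48, 67]

Fragment lengths:
  [0,2): 2 bp
  [2,15): 13 bp
  [15,24): 9 bp
  [24,32): 8 bp
  [32,35): 3 bp
  [35,43): 8 bp
  [43,48): 5 bp
  [48,67): 19 bp
  [67,68): 1 bp

[1,2,3,5,8,8,9,13,19]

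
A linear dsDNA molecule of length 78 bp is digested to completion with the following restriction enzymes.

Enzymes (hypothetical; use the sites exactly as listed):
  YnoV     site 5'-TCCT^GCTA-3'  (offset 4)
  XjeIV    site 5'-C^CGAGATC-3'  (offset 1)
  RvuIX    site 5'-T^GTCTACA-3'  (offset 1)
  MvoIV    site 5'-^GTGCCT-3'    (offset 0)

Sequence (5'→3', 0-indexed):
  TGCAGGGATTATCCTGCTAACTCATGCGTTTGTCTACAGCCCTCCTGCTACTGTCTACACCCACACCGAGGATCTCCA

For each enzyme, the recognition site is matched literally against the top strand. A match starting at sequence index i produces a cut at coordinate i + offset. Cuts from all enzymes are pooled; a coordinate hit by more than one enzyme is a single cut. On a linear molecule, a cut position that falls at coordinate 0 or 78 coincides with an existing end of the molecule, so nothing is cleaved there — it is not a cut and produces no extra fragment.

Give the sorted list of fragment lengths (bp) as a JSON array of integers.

Per-enzyme occurrences:
  YnoV (TCCTGCTA, off=4): starts [11, 42] → cuts [15, 46]
  XjeIV (CCGAGATC, off=1): no sites
  RvuIX (TGTCTACA, off=1): starts [30, 51] → cuts [31, 52]
  MvoIV (GTGCCT, off=0): no sites

Pooled cuts: [15, 31, 46, 52]

Fragments:
  [0,15): 15 bp
  [15,31): 16 bp
  [31,46): 15 bp
  [46,52): 6 bp
  [52,78): 26 bp

[6,15,15,16,26]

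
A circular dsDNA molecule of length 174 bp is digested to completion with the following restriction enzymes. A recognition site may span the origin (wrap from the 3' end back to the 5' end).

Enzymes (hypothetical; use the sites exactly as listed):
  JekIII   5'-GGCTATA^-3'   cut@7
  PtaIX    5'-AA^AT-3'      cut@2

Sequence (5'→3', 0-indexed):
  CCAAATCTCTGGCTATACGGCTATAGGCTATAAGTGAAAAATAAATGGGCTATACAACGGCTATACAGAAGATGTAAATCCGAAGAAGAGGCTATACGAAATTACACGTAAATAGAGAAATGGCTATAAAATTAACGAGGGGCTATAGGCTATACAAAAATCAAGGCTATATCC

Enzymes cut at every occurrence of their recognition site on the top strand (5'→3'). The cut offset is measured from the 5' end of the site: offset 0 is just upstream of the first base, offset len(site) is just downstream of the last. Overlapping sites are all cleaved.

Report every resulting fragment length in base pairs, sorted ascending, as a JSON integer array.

Per-enzyme occurrences:
  JekIII (GGCTATA, off=7): starts [10, 18, 25, 47, 58, 89, 121, 140, 147, 164] → cuts [17, 25, 32, 54, 65, 96, 128, 147, 154, 171]
  PtaIX (AAAT, off=2): starts [2, 38, 42, 75, 98, 109, 117, 128, 157] → cuts [4, 40, 44, 77, 100, 111, 119, 130, 159]

Pooled cuts: [4, 17, 25, 32, 40, 44, 54, 65, 77, 96, 100, 111, 119, 128, 130, 147, 154, 159, 171]

Fragment lengths:
  4→17: 13 bp
  17→25: 8 bp
  25→32: 7 bp
  32→40: 8 bp
  40→44: 4 bp
  44→54: 10 bp
  54→65: 11 bp
  65→77: 12 bp
  77→96: 19 bp
  96→100: 4 bp
  100→111: 11 bp
  111→119: 8 bp
  119→128: 9 bp
  128→130: 2 bp
  130→147: 17 bp
  147→154: 7 bp
  154→159: 5 bp
  159→171: 12 bp
  171→4 (wrap): 174-171+4 = 7 bp

[2,4,4,5,7,7,7,8,8,8,9,10,11,11,12,12,13,17,19]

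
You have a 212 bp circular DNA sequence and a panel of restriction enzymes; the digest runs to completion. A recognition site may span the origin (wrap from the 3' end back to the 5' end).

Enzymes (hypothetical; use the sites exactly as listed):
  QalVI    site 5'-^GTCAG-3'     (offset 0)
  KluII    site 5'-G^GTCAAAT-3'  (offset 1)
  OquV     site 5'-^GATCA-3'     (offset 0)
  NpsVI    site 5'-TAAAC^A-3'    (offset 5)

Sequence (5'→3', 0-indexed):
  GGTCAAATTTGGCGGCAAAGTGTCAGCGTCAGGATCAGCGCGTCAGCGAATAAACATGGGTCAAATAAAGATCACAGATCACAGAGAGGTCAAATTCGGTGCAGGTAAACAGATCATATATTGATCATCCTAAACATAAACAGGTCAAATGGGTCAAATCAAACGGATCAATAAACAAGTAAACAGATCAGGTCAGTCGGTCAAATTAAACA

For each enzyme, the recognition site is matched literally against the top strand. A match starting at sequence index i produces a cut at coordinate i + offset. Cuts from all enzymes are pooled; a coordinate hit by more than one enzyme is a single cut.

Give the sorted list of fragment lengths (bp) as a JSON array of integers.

Scan for sites:
  QalVI (GTCAG, off=0): starts [21, 27, 41, 191] → cuts [21, 27, 41, 191]
  KluII (GGTCAAAT, off=1): starts [0, 58, 87, 142, 151, 198] → cuts [1, 59, 88, 143, 152, 199]
  OquV (GATCA, off=0): starts [32, 69, 76, 111, 122, 165, 185] → cuts [32, 69, 76, 111, 122, 165, 185]
  NpsVI (TAAACA, off=5): starts [50, 105, 130, 136, 171, 179, 206] → cuts [55, 110, 135, 141, 176, 184, 211]

Pooled cuts: [1, 21, 27, 32, 41, 55, 59, 69, 76, 88, 110, 111, 122, 135, 141, 143, 152, 165, 176, 184, 185, 191, 199, 211]

Fragments:
  1→21: 20 bp
  21→27: 6 bp
  27→32: 5 bp
  32→41: 9 bp
  41→55: 14 bp
  55→59: 4 bp
  59→69: 10 bp
  69→76: 7 bp
  76→88: 12 bp
  88→110: 22 bp
  110→111: 1 bp
  111→122: 11 bp
  122→135: 13 bp
  135→141: 6 bp
  141→143: 2 bp
  143→152: 9 bp
  152→165: 13 bp
  165→176: 11 bp
  176→184: 8 bp
  184→185: 1 bp
  185→191: 6 bp
  191→199: 8 bp
  199→211: 12 bp
  211→1 (wrap): 212-211+1 = 2 bp

[1,1,2,2,4,5,6,6,6,7,8,8,9,9,10,11,11,12,12,13,13,14,20,22]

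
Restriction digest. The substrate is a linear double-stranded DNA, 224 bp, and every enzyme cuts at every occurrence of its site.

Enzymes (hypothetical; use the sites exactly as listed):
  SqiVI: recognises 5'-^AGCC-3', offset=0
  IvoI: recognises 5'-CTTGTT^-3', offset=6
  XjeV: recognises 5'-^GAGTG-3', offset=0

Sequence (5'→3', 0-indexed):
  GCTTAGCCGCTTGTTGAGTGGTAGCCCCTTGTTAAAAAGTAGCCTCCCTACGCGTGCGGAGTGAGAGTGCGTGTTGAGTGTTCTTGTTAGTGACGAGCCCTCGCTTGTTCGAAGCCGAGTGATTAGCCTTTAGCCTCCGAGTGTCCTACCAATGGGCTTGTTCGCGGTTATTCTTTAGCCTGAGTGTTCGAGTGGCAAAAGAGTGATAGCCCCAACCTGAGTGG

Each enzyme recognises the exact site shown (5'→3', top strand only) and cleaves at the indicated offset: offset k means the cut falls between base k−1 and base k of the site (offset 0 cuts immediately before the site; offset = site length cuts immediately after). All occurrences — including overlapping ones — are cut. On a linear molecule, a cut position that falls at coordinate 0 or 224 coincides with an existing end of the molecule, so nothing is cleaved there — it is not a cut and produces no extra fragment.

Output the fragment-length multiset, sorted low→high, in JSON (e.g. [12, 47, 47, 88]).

[3,4,4,5,6,6,7,7,7,7,7,7,8,8,11,11,11,11,11,13,14,14,18,24]

Site scan:
  SqiVI (AGCC, off=0): starts [4, 22, 40, 95, 112, 124, 131, 176, 207] → cuts [4, 22, 40, 95, 112, 124, 131, 176, 207]
  IvoI (CTTGTT, off=6): starts [9, 27, 82, 103, 156] → cuts [15, 33, 88, 109, 162]
  XjeV (GAGTG, off=0): starts [15, 58, 64, 75, 116, 138, 181, 189, 200, 218] → cuts [15, 58, 64, 75, 116, 138, 181, 189, 200, 218]

All cut coordinates (distinct, sorted): [4, 15, 22, 33, 40, 58, 64, 75, 88, 95, 109, 112, 116, 124, 131, 138, 162, 176, 181, 189, 200, 207, 218]

Fragment lengths:
  [0,4): 4 bp
  [4,15): 11 bp
  [15,22): 7 bp
  [22,33): 11 bp
  [33,40): 7 bp
  [40,58): 18 bp
  [58,64): 6 bp
  [64,75): 11 bp
  [75,88): 13 bp
  [88,95): 7 bp
  [95,109): 14 bp
  [109,112): 3 bp
  [112,116): 4 bp
  [116,124): 8 bp
  [124,131): 7 bp
  [131,138): 7 bp
  [138,162): 24 bp
  [162,176): 14 bp
  [176,181): 5 bp
  [181,189): 8 bp
  [189,200): 11 bp
  [200,207): 7 bp
  [207,218): 11 bp
  [218,224): 6 bp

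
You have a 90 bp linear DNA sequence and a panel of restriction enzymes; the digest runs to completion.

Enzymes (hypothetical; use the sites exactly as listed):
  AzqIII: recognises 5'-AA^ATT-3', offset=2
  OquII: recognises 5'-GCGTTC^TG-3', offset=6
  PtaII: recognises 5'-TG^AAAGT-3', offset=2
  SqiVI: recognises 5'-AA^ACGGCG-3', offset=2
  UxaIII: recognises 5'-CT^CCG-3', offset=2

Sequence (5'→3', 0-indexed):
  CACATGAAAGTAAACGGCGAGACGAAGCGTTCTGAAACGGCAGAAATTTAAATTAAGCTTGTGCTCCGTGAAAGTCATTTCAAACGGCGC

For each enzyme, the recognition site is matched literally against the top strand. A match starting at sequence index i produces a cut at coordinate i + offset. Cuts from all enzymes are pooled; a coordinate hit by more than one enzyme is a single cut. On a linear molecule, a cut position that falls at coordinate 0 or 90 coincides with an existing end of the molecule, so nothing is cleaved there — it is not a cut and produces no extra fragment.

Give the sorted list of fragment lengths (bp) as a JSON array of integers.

Scan for sites:
  AzqIII (AAATT, off=2): starts [43, 49] → cuts [45, 51]
  OquII (GCGTTCTG, off=6): starts [26] → cuts [32]
  PtaII (TGAAAGT, off=2): starts [4, 68] → cuts [6, 70]
  SqiVI (AAACGGCG, off=2): starts [11, 81] → cuts [13, 83]
  UxaIII (CTCCG, off=2): starts [63] → cuts [65]

Pooled cuts: [6, 13, 32, 45, 51, 65, 70, 83]

Fragments:
  [0,6): 6 bp
  [6,13): 7 bp
  [13,32): 19 bp
  [32,45): 13 bp
  [45,51): 6 bp
  [51,65): 14 bp
  [65,70): 5 bp
  [70,83): 13 bp
  [83,90): 7 bp

[5,6,6,7,7,13,13,14,19]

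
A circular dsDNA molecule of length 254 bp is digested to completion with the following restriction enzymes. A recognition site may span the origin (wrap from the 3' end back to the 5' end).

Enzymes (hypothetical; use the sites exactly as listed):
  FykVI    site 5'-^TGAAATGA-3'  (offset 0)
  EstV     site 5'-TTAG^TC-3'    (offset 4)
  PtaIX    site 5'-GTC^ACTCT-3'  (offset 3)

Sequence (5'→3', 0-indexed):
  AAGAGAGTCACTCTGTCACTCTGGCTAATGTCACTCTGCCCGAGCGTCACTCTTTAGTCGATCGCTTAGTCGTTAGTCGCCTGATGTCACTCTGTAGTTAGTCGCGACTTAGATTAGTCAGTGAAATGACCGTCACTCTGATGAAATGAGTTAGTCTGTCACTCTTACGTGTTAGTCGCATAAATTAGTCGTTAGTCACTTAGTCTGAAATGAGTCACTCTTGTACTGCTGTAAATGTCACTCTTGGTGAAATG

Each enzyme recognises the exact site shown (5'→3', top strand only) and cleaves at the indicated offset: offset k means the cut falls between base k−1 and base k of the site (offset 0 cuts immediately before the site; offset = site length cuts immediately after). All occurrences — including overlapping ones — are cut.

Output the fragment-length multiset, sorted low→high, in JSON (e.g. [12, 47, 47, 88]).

[2,4,6,7,7,7,8,8,8,9,11,12,12,13,13,13,13,15,15,16,16,16,23]

Scan for sites:
  FykVI TGAAATGA/0: at [121, 141, 205, 247] ⇒ [121, 141, 205, 247]
  EstV TTAGTC/4: at [53, 65, 72, 97, 113, 150, 171, 184, 191, 199] ⇒ [57, 69, 76, 101, 117, 154, 175, 188, 195, 203]
  PtaIX GTCACTCT/3: at [6, 14, 29, 45, 85, 131, 157, 213, 236] ⇒ [9, 17, 32, 48, 88, 134, 160, 216, 239]

All cut coordinates (distinct, sorted): [9, 17, 32, 48, 57, 69, 76, 88, 101, 117, 121, 134, 141, 154, 160, 175, 188, 195, 203, 205, 216, 239, 247]

Fragments:
  9→17: 8 bp
  17→32: 15 bp
  32→48: 16 bp
  48→57: 9 bp
  57→69: 12 bp
  69→76: 7 bp
  76→88: 12 bp
  88→101: 13 bp
  101→117: 16 bp
  117→121: 4 bp
  121→134: 13 bp
  134→141: 7 bp
  141→154: 13 bp
  154→160: 6 bp
  160→175: 15 bp
  175→188: 13 bp
  188→195: 7 bp
  195→203: 8 bp
  203→205: 2 bp
  205→216: 11 bp
  216→239: 23 bp
  239→247: 8 bp
  247→9 (wrap): 254-247+9 = 16 bp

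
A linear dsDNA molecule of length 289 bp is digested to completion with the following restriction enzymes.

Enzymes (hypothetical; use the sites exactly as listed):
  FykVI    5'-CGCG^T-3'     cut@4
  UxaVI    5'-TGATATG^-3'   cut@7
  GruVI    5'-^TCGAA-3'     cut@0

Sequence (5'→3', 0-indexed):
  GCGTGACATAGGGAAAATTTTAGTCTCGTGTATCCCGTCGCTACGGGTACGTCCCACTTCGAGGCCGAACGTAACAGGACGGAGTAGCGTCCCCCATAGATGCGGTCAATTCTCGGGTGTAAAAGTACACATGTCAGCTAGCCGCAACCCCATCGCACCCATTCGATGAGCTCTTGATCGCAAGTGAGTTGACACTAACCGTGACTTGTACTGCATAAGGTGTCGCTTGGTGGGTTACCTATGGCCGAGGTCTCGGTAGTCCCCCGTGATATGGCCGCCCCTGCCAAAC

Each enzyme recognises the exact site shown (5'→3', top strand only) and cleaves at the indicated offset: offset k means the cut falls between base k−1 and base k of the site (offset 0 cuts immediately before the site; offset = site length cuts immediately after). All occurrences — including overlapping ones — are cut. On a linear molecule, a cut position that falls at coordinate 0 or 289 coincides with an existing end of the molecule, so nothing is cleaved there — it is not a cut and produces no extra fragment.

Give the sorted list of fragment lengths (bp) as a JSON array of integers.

Scan for sites:
  FykVI (CGCGT, off=4): no sites
  UxaVI TGATATG/7: at [266] ⇒ [273]
  GruVI (TCGAA, off=0): no sites

Pooled cuts: [273]

Fragments:
  [0,273): 273 bp
  [273,289): 16 bp

[16,273]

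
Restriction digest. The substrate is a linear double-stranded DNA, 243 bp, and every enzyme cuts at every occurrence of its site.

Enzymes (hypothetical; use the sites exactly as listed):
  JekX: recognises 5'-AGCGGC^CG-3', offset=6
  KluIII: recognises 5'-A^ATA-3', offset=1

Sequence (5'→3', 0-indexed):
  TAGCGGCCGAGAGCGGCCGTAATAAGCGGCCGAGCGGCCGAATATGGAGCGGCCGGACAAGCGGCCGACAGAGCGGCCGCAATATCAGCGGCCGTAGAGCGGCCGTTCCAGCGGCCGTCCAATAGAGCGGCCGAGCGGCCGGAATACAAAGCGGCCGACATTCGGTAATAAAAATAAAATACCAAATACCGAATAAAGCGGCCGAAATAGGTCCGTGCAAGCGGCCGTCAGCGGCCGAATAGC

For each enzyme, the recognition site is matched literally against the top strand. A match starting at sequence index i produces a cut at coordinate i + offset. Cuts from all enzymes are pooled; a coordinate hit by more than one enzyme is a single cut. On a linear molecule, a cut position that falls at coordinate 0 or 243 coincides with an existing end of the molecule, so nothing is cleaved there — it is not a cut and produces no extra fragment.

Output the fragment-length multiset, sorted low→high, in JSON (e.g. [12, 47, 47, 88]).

[3,3,4,4,4,4,5,5,6,6,7,7,7,8,8,9,10,10,10,10,11,11,12,12,12,12,12,12,19]

Per-enzyme occurrences:
  JekX (AGCGGCCG, off=6): starts [1, 11, 24, 32, 47, 59, 71, 86, 97, 109, 125, 133, 149, 196, 219, 229] → cuts [7, 17, 30, 38, 53, 65, 77, 92, 103, 115, 131, 139, 155, 202, 225, 235]
  KluIII (AATA, off=1): starts [20, 40, 80, 120, 142, 166, 172, 177, 184, 191, 205, 237] → cuts [21, 41, 81, 121, 143, 167, 173, 178, 185, 192, 206, 238]

All cut coordinates (distinct, sorted): [7, 17, 21, 30, 38, 41, 53, 65, 77, 81, 92, 103, 115, 121, 131, 139, 143, 155, 167, 173, 178, 185, 192, 202, 206, 225, 235, 238]

Fragments:
  [0,7): 7 bp
  [7,17): 10 bp
  [17,21): 4 bp
  [21,30): 9 bp
  [30,38): 8 bp
  [38,41): 3 bp
  [41,53): 12 bp
  [53,65): 12 bp
  [65,77): 12 bp
  [77,81): 4 bp
  [81,92): 11 bp
  [92,103): 11 bp
  [103,115): 12 bp
  [115,121): 6 bp
  [121,131): 10 bp
  [131,139): 8 bp
  [139,143): 4 bp
  [143,155): 12 bp
  [155,167): 12 bp
  [167,173): 6 bp
  [173,178): 5 bp
  [178,185): 7 bp
  [185,192): 7 bp
  [192,202): 10 bp
  [202,206): 4 bp
  [206,225): 19 bp
  [225,235): 10 bp
  [235,238): 3 bp
  [238,243): 5 bp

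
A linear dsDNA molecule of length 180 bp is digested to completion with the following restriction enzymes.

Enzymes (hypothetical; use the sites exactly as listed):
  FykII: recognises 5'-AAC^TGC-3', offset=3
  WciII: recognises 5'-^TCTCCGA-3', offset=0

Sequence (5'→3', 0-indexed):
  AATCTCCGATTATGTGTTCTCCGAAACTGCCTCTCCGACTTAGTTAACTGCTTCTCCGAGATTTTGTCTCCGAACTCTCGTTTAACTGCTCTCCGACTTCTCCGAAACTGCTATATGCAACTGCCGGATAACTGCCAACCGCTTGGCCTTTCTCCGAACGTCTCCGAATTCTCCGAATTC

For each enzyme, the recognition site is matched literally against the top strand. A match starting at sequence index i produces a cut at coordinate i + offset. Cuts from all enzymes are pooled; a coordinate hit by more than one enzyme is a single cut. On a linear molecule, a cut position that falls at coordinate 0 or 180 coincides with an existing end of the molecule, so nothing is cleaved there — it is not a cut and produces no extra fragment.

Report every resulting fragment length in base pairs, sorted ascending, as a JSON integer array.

Scan for sites:
  FykII (AACTGC, off=3): starts [24, 45, 83, 105, 118, 129] → cuts [27, 48, 86, 108, 121, 132]
  WciII (TCTCCGA, off=0): starts [2, 17, 31, 52, 66, 89, 98, 150, 160, 169] → cuts [2, 17, 31, 52, 66, 89, 98, 150, 160, 169]

Pooled cuts: [2, 17, 27, 31, 48, 52, 66, 86, 89, 98, 108, 121, 132, 150, 160, 169]

Fragment lengths:
  [0,2): 2 bp
  [2,17): 15 bp
  [17,27): 10 bp
  [27,31): 4 bp
  [31,48): 17 bp
  [48,52): 4 bp
  [52,66): 14 bp
  [66,86): 20 bp
  [86,89): 3 bp
  [89,98): 9 bp
  [98,108): 10 bp
  [108,121): 13 bp
  [121,132): 11 bp
  [132,150): 18 bp
  [150,160): 10 bp
  [160,169): 9 bp
  [169,180): 11 bp

[2,3,4,4,9,9,10,10,10,11,11,13,14,15,17,18,20]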